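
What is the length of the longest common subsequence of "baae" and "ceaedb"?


LCS of "baae" and "ceaedb"
DP table:
           c    e    a    e    d    b
      0    0    0    0    0    0    0
  b   0    0    0    0    0    0    1
  a   0    0    0    1    1    1    1
  a   0    0    0    1    1    1    1
  e   0    0    1    1    2    2    2
LCS length = dp[4][6] = 2

2


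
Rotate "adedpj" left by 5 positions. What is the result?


Input: "adedpj", rotate left by 5
First 5 characters: "adedp"
Remaining characters: "j"
Concatenate remaining + first: "j" + "adedp" = "jadedp"

jadedp


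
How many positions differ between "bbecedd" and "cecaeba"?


Comparing "bbecedd" and "cecaeba" position by position:
  Position 0: 'b' vs 'c' => DIFFER
  Position 1: 'b' vs 'e' => DIFFER
  Position 2: 'e' vs 'c' => DIFFER
  Position 3: 'c' vs 'a' => DIFFER
  Position 4: 'e' vs 'e' => same
  Position 5: 'd' vs 'b' => DIFFER
  Position 6: 'd' vs 'a' => DIFFER
Positions that differ: 6

6


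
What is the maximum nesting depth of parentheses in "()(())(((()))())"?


Input: "()(())(((()))())"
Tracking depth:
  Position 0 '(': depth becomes 1
  Position 1 ')': depth becomes 0
  Position 2 '(': depth becomes 1
  Position 3 '(': depth becomes 2
  Position 4 ')': depth becomes 1
  Position 5 ')': depth becomes 0
  Position 6 '(': depth becomes 1
  Position 7 '(': depth becomes 2
  Position 8 '(': depth becomes 3
  Position 9 '(': depth becomes 4
  Position 10 ')': depth becomes 3
  Position 11 ')': depth becomes 2
  Position 12 ')': depth becomes 1
  Position 13 '(': depth becomes 2
  Position 14 ')': depth becomes 1
  Position 15 ')': depth becomes 0
Maximum depth reached: 4

4


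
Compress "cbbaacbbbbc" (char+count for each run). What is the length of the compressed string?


Input: cbbaacbbbbc
Runs:
  'c' x 1 => "c1"
  'b' x 2 => "b2"
  'a' x 2 => "a2"
  'c' x 1 => "c1"
  'b' x 4 => "b4"
  'c' x 1 => "c1"
Compressed: "c1b2a2c1b4c1"
Compressed length: 12

12


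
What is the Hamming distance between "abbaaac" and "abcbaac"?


Comparing "abbaaac" and "abcbaac" position by position:
  Position 0: 'a' vs 'a' => same
  Position 1: 'b' vs 'b' => same
  Position 2: 'b' vs 'c' => differ
  Position 3: 'a' vs 'b' => differ
  Position 4: 'a' vs 'a' => same
  Position 5: 'a' vs 'a' => same
  Position 6: 'c' vs 'c' => same
Total differences (Hamming distance): 2

2


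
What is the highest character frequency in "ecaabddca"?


Input: ecaabddca
Character counts:
  'a': 3
  'b': 1
  'c': 2
  'd': 2
  'e': 1
Maximum frequency: 3

3


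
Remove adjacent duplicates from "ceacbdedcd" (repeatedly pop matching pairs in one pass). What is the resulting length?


Input: ceacbdedcd
Stack-based adjacent duplicate removal:
  Read 'c': push. Stack: c
  Read 'e': push. Stack: ce
  Read 'a': push. Stack: cea
  Read 'c': push. Stack: ceac
  Read 'b': push. Stack: ceacb
  Read 'd': push. Stack: ceacbd
  Read 'e': push. Stack: ceacbde
  Read 'd': push. Stack: ceacbded
  Read 'c': push. Stack: ceacbdedc
  Read 'd': push. Stack: ceacbdedcd
Final stack: "ceacbdedcd" (length 10)

10


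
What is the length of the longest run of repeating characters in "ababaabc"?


Input: "ababaabc"
Scanning for longest run:
  Position 1 ('b'): new char, reset run to 1
  Position 2 ('a'): new char, reset run to 1
  Position 3 ('b'): new char, reset run to 1
  Position 4 ('a'): new char, reset run to 1
  Position 5 ('a'): continues run of 'a', length=2
  Position 6 ('b'): new char, reset run to 1
  Position 7 ('c'): new char, reset run to 1
Longest run: 'a' with length 2

2


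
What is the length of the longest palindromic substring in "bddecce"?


Input: "bddecce"
Checking substrings for palindromes:
  [3:7] "ecce" (len 4) => palindrome
  [1:3] "dd" (len 2) => palindrome
  [4:6] "cc" (len 2) => palindrome
Longest palindromic substring: "ecce" with length 4

4


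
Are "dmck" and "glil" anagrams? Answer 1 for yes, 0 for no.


Strings: "dmck", "glil"
Sorted first:  cdkm
Sorted second: gill
Differ at position 0: 'c' vs 'g' => not anagrams

0


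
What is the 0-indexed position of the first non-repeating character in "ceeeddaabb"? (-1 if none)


Input: ceeeddaabb
Character frequencies:
  'a': 2
  'b': 2
  'c': 1
  'd': 2
  'e': 3
Scanning left to right for freq == 1:
  Position 0 ('c'): unique! => answer = 0

0


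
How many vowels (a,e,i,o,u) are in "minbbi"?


Input: minbbi
Checking each character:
  'm' at position 0: consonant
  'i' at position 1: vowel (running total: 1)
  'n' at position 2: consonant
  'b' at position 3: consonant
  'b' at position 4: consonant
  'i' at position 5: vowel (running total: 2)
Total vowels: 2

2


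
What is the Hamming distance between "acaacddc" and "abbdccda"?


Comparing "acaacddc" and "abbdccda" position by position:
  Position 0: 'a' vs 'a' => same
  Position 1: 'c' vs 'b' => differ
  Position 2: 'a' vs 'b' => differ
  Position 3: 'a' vs 'd' => differ
  Position 4: 'c' vs 'c' => same
  Position 5: 'd' vs 'c' => differ
  Position 6: 'd' vs 'd' => same
  Position 7: 'c' vs 'a' => differ
Total differences (Hamming distance): 5

5


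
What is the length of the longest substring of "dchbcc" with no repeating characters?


Input: "dchbcc"
Sliding window (track last position of each char):
  Position 0 ('d'): window [0,0] length 1 -- new best
  Position 1 ('c'): window [0,1] length 2 -- new best
  Position 2 ('h'): window [0,2] length 3 -- new best
  Position 3 ('b'): window [0,3] length 4 -- new best
  Position 4 ('c'): repeat (last at 1), move window start to 2
  Position 4 ('c'): window [2,4] length 3
  Position 5 ('c'): repeat (last at 4), move window start to 5
  Position 5 ('c'): window [5,5] length 1
Longest substring with no repeats: "dchb" with length 4

4


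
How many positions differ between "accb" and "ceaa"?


Comparing "accb" and "ceaa" position by position:
  Position 0: 'a' vs 'c' => DIFFER
  Position 1: 'c' vs 'e' => DIFFER
  Position 2: 'c' vs 'a' => DIFFER
  Position 3: 'b' vs 'a' => DIFFER
Positions that differ: 4

4


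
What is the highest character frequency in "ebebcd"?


Input: ebebcd
Character counts:
  'b': 2
  'c': 1
  'd': 1
  'e': 2
Maximum frequency: 2

2


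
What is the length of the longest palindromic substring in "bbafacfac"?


Input: "bbafacfac"
Checking substrings for palindromes:
  [2:5] "afa" (len 3) => palindrome
  [0:2] "bb" (len 2) => palindrome
Longest palindromic substring: "afa" with length 3

3


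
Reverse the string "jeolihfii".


Input: jeolihfii
Reading characters right to left:
  Position 8: 'i'
  Position 7: 'i'
  Position 6: 'f'
  Position 5: 'h'
  Position 4: 'i'
  Position 3: 'l'
  Position 2: 'o'
  Position 1: 'e'
  Position 0: 'j'
Reversed: iifhiloej

iifhiloej


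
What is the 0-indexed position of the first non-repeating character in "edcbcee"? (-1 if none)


Input: edcbcee
Character frequencies:
  'b': 1
  'c': 2
  'd': 1
  'e': 3
Scanning left to right for freq == 1:
  Position 0 ('e'): freq=3, skip
  Position 1 ('d'): unique! => answer = 1

1


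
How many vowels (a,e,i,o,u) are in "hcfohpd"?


Input: hcfohpd
Checking each character:
  'h' at position 0: consonant
  'c' at position 1: consonant
  'f' at position 2: consonant
  'o' at position 3: vowel (running total: 1)
  'h' at position 4: consonant
  'p' at position 5: consonant
  'd' at position 6: consonant
Total vowels: 1

1


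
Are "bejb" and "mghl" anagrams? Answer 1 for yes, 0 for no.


Strings: "bejb", "mghl"
Sorted first:  bbej
Sorted second: ghlm
Differ at position 0: 'b' vs 'g' => not anagrams

0


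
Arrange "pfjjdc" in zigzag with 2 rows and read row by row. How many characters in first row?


Zigzag "pfjjdc" into 2 rows:
Placing characters:
  'p' => row 0
  'f' => row 1
  'j' => row 0
  'j' => row 1
  'd' => row 0
  'c' => row 1
Rows:
  Row 0: "pjd"
  Row 1: "fjc"
First row length: 3

3


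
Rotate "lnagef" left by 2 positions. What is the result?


Input: "lnagef", rotate left by 2
First 2 characters: "ln"
Remaining characters: "agef"
Concatenate remaining + first: "agef" + "ln" = "agefln"

agefln


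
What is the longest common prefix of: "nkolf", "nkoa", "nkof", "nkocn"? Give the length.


Words: nkolf, nkoa, nkof, nkocn
  Position 0: all 'n' => match
  Position 1: all 'k' => match
  Position 2: all 'o' => match
  Position 3: ('l', 'a', 'f', 'c') => mismatch, stop
LCP = "nko" (length 3)

3


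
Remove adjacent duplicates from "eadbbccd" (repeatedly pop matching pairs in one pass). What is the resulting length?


Input: eadbbccd
Stack-based adjacent duplicate removal:
  Read 'e': push. Stack: e
  Read 'a': push. Stack: ea
  Read 'd': push. Stack: ead
  Read 'b': push. Stack: eadb
  Read 'b': matches stack top 'b' => pop. Stack: ead
  Read 'c': push. Stack: eadc
  Read 'c': matches stack top 'c' => pop. Stack: ead
  Read 'd': matches stack top 'd' => pop. Stack: ea
Final stack: "ea" (length 2)

2


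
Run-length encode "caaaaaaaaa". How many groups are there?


Input: caaaaaaaaa
Scanning for consecutive runs:
  Group 1: 'c' x 1 (positions 0-0)
  Group 2: 'a' x 9 (positions 1-9)
Total groups: 2

2


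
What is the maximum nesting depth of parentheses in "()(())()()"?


Input: "()(())()()"
Tracking depth:
  Position 0 '(': depth becomes 1
  Position 1 ')': depth becomes 0
  Position 2 '(': depth becomes 1
  Position 3 '(': depth becomes 2
  Position 4 ')': depth becomes 1
  Position 5 ')': depth becomes 0
  Position 6 '(': depth becomes 1
  Position 7 ')': depth becomes 0
  Position 8 '(': depth becomes 1
  Position 9 ')': depth becomes 0
Maximum depth reached: 2

2


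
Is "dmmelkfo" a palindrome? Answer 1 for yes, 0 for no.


Input: dmmelkfo
Reversed: ofklemmd
  Compare pos 0 ('d') with pos 7 ('o'): MISMATCH
  Compare pos 1 ('m') with pos 6 ('f'): MISMATCH
  Compare pos 2 ('m') with pos 5 ('k'): MISMATCH
  Compare pos 3 ('e') with pos 4 ('l'): MISMATCH
Result: not a palindrome

0


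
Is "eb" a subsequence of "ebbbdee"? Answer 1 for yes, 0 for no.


Check if "eb" is a subsequence of "ebbbdee"
Greedy scan:
  Position 0 ('e'): matches sub[0] = 'e'
  Position 1 ('b'): matches sub[1] = 'b'
  Position 2 ('b'): no match needed
  Position 3 ('b'): no match needed
  Position 4 ('d'): no match needed
  Position 5 ('e'): no match needed
  Position 6 ('e'): no match needed
All 2 characters matched => is a subsequence

1


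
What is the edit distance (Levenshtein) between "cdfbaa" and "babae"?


Computing edit distance: "cdfbaa" -> "babae"
DP table:
           b    a    b    a    e
      0    1    2    3    4    5
  c   1    1    2    3    4    5
  d   2    2    2    3    4    5
  f   3    3    3    3    4    5
  b   4    3    4    3    4    5
  a   5    4    3    4    3    4
  a   6    5    4    4    4    4
Edit distance = dp[6][5] = 4

4


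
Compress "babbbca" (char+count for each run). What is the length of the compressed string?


Input: babbbca
Runs:
  'b' x 1 => "b1"
  'a' x 1 => "a1"
  'b' x 3 => "b3"
  'c' x 1 => "c1"
  'a' x 1 => "a1"
Compressed: "b1a1b3c1a1"
Compressed length: 10

10


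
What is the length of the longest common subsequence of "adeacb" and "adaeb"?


LCS of "adeacb" and "adaeb"
DP table:
           a    d    a    e    b
      0    0    0    0    0    0
  a   0    1    1    1    1    1
  d   0    1    2    2    2    2
  e   0    1    2    2    3    3
  a   0    1    2    3    3    3
  c   0    1    2    3    3    3
  b   0    1    2    3    3    4
LCS length = dp[6][5] = 4

4


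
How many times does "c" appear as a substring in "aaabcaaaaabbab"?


Searching for "c" in "aaabcaaaaabbab"
Scanning each position:
  Position 0: "a" => no
  Position 1: "a" => no
  Position 2: "a" => no
  Position 3: "b" => no
  Position 4: "c" => MATCH
  Position 5: "a" => no
  Position 6: "a" => no
  Position 7: "a" => no
  Position 8: "a" => no
  Position 9: "a" => no
  Position 10: "b" => no
  Position 11: "b" => no
  Position 12: "a" => no
  Position 13: "b" => no
Total occurrences: 1

1


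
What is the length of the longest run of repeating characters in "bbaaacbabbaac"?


Input: "bbaaacbabbaac"
Scanning for longest run:
  Position 1 ('b'): continues run of 'b', length=2
  Position 2 ('a'): new char, reset run to 1
  Position 3 ('a'): continues run of 'a', length=2
  Position 4 ('a'): continues run of 'a', length=3
  Position 5 ('c'): new char, reset run to 1
  Position 6 ('b'): new char, reset run to 1
  Position 7 ('a'): new char, reset run to 1
  Position 8 ('b'): new char, reset run to 1
  Position 9 ('b'): continues run of 'b', length=2
  Position 10 ('a'): new char, reset run to 1
  Position 11 ('a'): continues run of 'a', length=2
  Position 12 ('c'): new char, reset run to 1
Longest run: 'a' with length 3

3


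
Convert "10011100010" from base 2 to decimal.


Input: "10011100010" in base 2
Positional expansion:
  Digit '1' (value 1) x 2^10 = 1024
  Digit '0' (value 0) x 2^9 = 0
  Digit '0' (value 0) x 2^8 = 0
  Digit '1' (value 1) x 2^7 = 128
  Digit '1' (value 1) x 2^6 = 64
  Digit '1' (value 1) x 2^5 = 32
  Digit '0' (value 0) x 2^4 = 0
  Digit '0' (value 0) x 2^3 = 0
  Digit '0' (value 0) x 2^2 = 0
  Digit '1' (value 1) x 2^1 = 2
  Digit '0' (value 0) x 2^0 = 0
Sum = 1250

1250


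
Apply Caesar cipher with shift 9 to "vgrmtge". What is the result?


Caesar cipher: shift "vgrmtge" by 9
  'v' (pos 21) + 9 = pos 4 = 'e'
  'g' (pos 6) + 9 = pos 15 = 'p'
  'r' (pos 17) + 9 = pos 0 = 'a'
  'm' (pos 12) + 9 = pos 21 = 'v'
  't' (pos 19) + 9 = pos 2 = 'c'
  'g' (pos 6) + 9 = pos 15 = 'p'
  'e' (pos 4) + 9 = pos 13 = 'n'
Result: epavcpn

epavcpn


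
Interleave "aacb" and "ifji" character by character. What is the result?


Interleaving "aacb" and "ifji":
  Position 0: 'a' from first, 'i' from second => "ai"
  Position 1: 'a' from first, 'f' from second => "af"
  Position 2: 'c' from first, 'j' from second => "cj"
  Position 3: 'b' from first, 'i' from second => "bi"
Result: aiafcjbi

aiafcjbi


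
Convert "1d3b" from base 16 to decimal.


Input: "1d3b" in base 16
Positional expansion:
  Digit '1' (value 1) x 16^3 = 4096
  Digit 'd' (value 13) x 16^2 = 3328
  Digit '3' (value 3) x 16^1 = 48
  Digit 'b' (value 11) x 16^0 = 11
Sum = 7483

7483


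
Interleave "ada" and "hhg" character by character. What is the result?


Interleaving "ada" and "hhg":
  Position 0: 'a' from first, 'h' from second => "ah"
  Position 1: 'd' from first, 'h' from second => "dh"
  Position 2: 'a' from first, 'g' from second => "ag"
Result: ahdhag

ahdhag


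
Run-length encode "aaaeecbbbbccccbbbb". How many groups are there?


Input: aaaeecbbbbccccbbbb
Scanning for consecutive runs:
  Group 1: 'a' x 3 (positions 0-2)
  Group 2: 'e' x 2 (positions 3-4)
  Group 3: 'c' x 1 (positions 5-5)
  Group 4: 'b' x 4 (positions 6-9)
  Group 5: 'c' x 4 (positions 10-13)
  Group 6: 'b' x 4 (positions 14-17)
Total groups: 6

6


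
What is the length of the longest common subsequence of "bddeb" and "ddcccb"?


LCS of "bddeb" and "ddcccb"
DP table:
           d    d    c    c    c    b
      0    0    0    0    0    0    0
  b   0    0    0    0    0    0    1
  d   0    1    1    1    1    1    1
  d   0    1    2    2    2    2    2
  e   0    1    2    2    2    2    2
  b   0    1    2    2    2    2    3
LCS length = dp[5][6] = 3

3


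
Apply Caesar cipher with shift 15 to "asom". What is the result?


Caesar cipher: shift "asom" by 15
  'a' (pos 0) + 15 = pos 15 = 'p'
  's' (pos 18) + 15 = pos 7 = 'h'
  'o' (pos 14) + 15 = pos 3 = 'd'
  'm' (pos 12) + 15 = pos 1 = 'b'
Result: phdb

phdb


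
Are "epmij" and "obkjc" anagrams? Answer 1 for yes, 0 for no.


Strings: "epmij", "obkjc"
Sorted first:  eijmp
Sorted second: bcjko
Differ at position 0: 'e' vs 'b' => not anagrams

0


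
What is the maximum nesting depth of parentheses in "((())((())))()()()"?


Input: "((())((())))()()()"
Tracking depth:
  Position 0 '(': depth becomes 1
  Position 1 '(': depth becomes 2
  Position 2 '(': depth becomes 3
  Position 3 ')': depth becomes 2
  Position 4 ')': depth becomes 1
  Position 5 '(': depth becomes 2
  Position 6 '(': depth becomes 3
  Position 7 '(': depth becomes 4
  Position 8 ')': depth becomes 3
  Position 9 ')': depth becomes 2
  Position 10 ')': depth becomes 1
  Position 11 ')': depth becomes 0
  Position 12 '(': depth becomes 1
  Position 13 ')': depth becomes 0
  Position 14 '(': depth becomes 1
  Position 15 ')': depth becomes 0
  Position 16 '(': depth becomes 1
  Position 17 ')': depth becomes 0
Maximum depth reached: 4

4


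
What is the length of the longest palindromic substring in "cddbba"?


Input: "cddbba"
Checking substrings for palindromes:
  [1:3] "dd" (len 2) => palindrome
  [3:5] "bb" (len 2) => palindrome
Longest palindromic substring: "dd" with length 2

2


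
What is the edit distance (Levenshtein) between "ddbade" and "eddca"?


Computing edit distance: "ddbade" -> "eddca"
DP table:
           e    d    d    c    a
      0    1    2    3    4    5
  d   1    1    1    2    3    4
  d   2    2    1    1    2    3
  b   3    3    2    2    2    3
  a   4    4    3    3    3    2
  d   5    5    4    3    4    3
  e   6    5    5    4    4    4
Edit distance = dp[6][5] = 4

4


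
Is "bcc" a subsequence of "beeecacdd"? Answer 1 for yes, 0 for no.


Check if "bcc" is a subsequence of "beeecacdd"
Greedy scan:
  Position 0 ('b'): matches sub[0] = 'b'
  Position 1 ('e'): no match needed
  Position 2 ('e'): no match needed
  Position 3 ('e'): no match needed
  Position 4 ('c'): matches sub[1] = 'c'
  Position 5 ('a'): no match needed
  Position 6 ('c'): matches sub[2] = 'c'
  Position 7 ('d'): no match needed
  Position 8 ('d'): no match needed
All 3 characters matched => is a subsequence

1


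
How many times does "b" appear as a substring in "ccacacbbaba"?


Searching for "b" in "ccacacbbaba"
Scanning each position:
  Position 0: "c" => no
  Position 1: "c" => no
  Position 2: "a" => no
  Position 3: "c" => no
  Position 4: "a" => no
  Position 5: "c" => no
  Position 6: "b" => MATCH
  Position 7: "b" => MATCH
  Position 8: "a" => no
  Position 9: "b" => MATCH
  Position 10: "a" => no
Total occurrences: 3

3


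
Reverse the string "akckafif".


Input: akckafif
Reading characters right to left:
  Position 7: 'f'
  Position 6: 'i'
  Position 5: 'f'
  Position 4: 'a'
  Position 3: 'k'
  Position 2: 'c'
  Position 1: 'k'
  Position 0: 'a'
Reversed: fifakcka

fifakcka


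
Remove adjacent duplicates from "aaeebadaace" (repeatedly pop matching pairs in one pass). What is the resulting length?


Input: aaeebadaace
Stack-based adjacent duplicate removal:
  Read 'a': push. Stack: a
  Read 'a': matches stack top 'a' => pop. Stack: (empty)
  Read 'e': push. Stack: e
  Read 'e': matches stack top 'e' => pop. Stack: (empty)
  Read 'b': push. Stack: b
  Read 'a': push. Stack: ba
  Read 'd': push. Stack: bad
  Read 'a': push. Stack: bada
  Read 'a': matches stack top 'a' => pop. Stack: bad
  Read 'c': push. Stack: badc
  Read 'e': push. Stack: badce
Final stack: "badce" (length 5)

5


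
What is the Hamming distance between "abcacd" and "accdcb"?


Comparing "abcacd" and "accdcb" position by position:
  Position 0: 'a' vs 'a' => same
  Position 1: 'b' vs 'c' => differ
  Position 2: 'c' vs 'c' => same
  Position 3: 'a' vs 'd' => differ
  Position 4: 'c' vs 'c' => same
  Position 5: 'd' vs 'b' => differ
Total differences (Hamming distance): 3

3


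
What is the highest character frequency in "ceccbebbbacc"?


Input: ceccbebbbacc
Character counts:
  'a': 1
  'b': 4
  'c': 5
  'e': 2
Maximum frequency: 5

5


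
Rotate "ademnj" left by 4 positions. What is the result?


Input: "ademnj", rotate left by 4
First 4 characters: "adem"
Remaining characters: "nj"
Concatenate remaining + first: "nj" + "adem" = "njadem"

njadem


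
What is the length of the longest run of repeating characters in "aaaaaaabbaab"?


Input: "aaaaaaabbaab"
Scanning for longest run:
  Position 1 ('a'): continues run of 'a', length=2
  Position 2 ('a'): continues run of 'a', length=3
  Position 3 ('a'): continues run of 'a', length=4
  Position 4 ('a'): continues run of 'a', length=5
  Position 5 ('a'): continues run of 'a', length=6
  Position 6 ('a'): continues run of 'a', length=7
  Position 7 ('b'): new char, reset run to 1
  Position 8 ('b'): continues run of 'b', length=2
  Position 9 ('a'): new char, reset run to 1
  Position 10 ('a'): continues run of 'a', length=2
  Position 11 ('b'): new char, reset run to 1
Longest run: 'a' with length 7

7


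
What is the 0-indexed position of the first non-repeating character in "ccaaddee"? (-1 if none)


Input: ccaaddee
Character frequencies:
  'a': 2
  'c': 2
  'd': 2
  'e': 2
Scanning left to right for freq == 1:
  Position 0 ('c'): freq=2, skip
  Position 1 ('c'): freq=2, skip
  Position 2 ('a'): freq=2, skip
  Position 3 ('a'): freq=2, skip
  Position 4 ('d'): freq=2, skip
  Position 5 ('d'): freq=2, skip
  Position 6 ('e'): freq=2, skip
  Position 7 ('e'): freq=2, skip
  No unique character found => answer = -1

-1


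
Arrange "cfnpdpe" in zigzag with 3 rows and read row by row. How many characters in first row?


Zigzag "cfnpdpe" into 3 rows:
Placing characters:
  'c' => row 0
  'f' => row 1
  'n' => row 2
  'p' => row 1
  'd' => row 0
  'p' => row 1
  'e' => row 2
Rows:
  Row 0: "cd"
  Row 1: "fpp"
  Row 2: "ne"
First row length: 2

2


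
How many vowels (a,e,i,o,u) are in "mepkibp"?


Input: mepkibp
Checking each character:
  'm' at position 0: consonant
  'e' at position 1: vowel (running total: 1)
  'p' at position 2: consonant
  'k' at position 3: consonant
  'i' at position 4: vowel (running total: 2)
  'b' at position 5: consonant
  'p' at position 6: consonant
Total vowels: 2

2


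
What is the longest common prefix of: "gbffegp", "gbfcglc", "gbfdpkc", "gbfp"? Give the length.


Words: gbffegp, gbfcglc, gbfdpkc, gbfp
  Position 0: all 'g' => match
  Position 1: all 'b' => match
  Position 2: all 'f' => match
  Position 3: ('f', 'c', 'd', 'p') => mismatch, stop
LCP = "gbf" (length 3)

3


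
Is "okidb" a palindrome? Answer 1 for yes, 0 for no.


Input: okidb
Reversed: bdiko
  Compare pos 0 ('o') with pos 4 ('b'): MISMATCH
  Compare pos 1 ('k') with pos 3 ('d'): MISMATCH
Result: not a palindrome

0


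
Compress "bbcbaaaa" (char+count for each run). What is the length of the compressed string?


Input: bbcbaaaa
Runs:
  'b' x 2 => "b2"
  'c' x 1 => "c1"
  'b' x 1 => "b1"
  'a' x 4 => "a4"
Compressed: "b2c1b1a4"
Compressed length: 8

8


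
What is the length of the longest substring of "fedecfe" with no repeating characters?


Input: "fedecfe"
Sliding window (track last position of each char):
  Position 0 ('f'): window [0,0] length 1 -- new best
  Position 1 ('e'): window [0,1] length 2 -- new best
  Position 2 ('d'): window [0,2] length 3 -- new best
  Position 3 ('e'): repeat (last at 1), move window start to 2
  Position 3 ('e'): window [2,3] length 2
  Position 4 ('c'): window [2,4] length 3
  Position 5 ('f'): window [2,5] length 4 -- new best
  Position 6 ('e'): repeat (last at 3), move window start to 4
  Position 6 ('e'): window [4,6] length 3
Longest substring with no repeats: "decf" with length 4

4


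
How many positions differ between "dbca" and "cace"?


Comparing "dbca" and "cace" position by position:
  Position 0: 'd' vs 'c' => DIFFER
  Position 1: 'b' vs 'a' => DIFFER
  Position 2: 'c' vs 'c' => same
  Position 3: 'a' vs 'e' => DIFFER
Positions that differ: 3

3


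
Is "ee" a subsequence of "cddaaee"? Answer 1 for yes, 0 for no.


Check if "ee" is a subsequence of "cddaaee"
Greedy scan:
  Position 0 ('c'): no match needed
  Position 1 ('d'): no match needed
  Position 2 ('d'): no match needed
  Position 3 ('a'): no match needed
  Position 4 ('a'): no match needed
  Position 5 ('e'): matches sub[0] = 'e'
  Position 6 ('e'): matches sub[1] = 'e'
All 2 characters matched => is a subsequence

1


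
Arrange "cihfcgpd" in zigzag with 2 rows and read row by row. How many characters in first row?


Zigzag "cihfcgpd" into 2 rows:
Placing characters:
  'c' => row 0
  'i' => row 1
  'h' => row 0
  'f' => row 1
  'c' => row 0
  'g' => row 1
  'p' => row 0
  'd' => row 1
Rows:
  Row 0: "chcp"
  Row 1: "ifgd"
First row length: 4

4


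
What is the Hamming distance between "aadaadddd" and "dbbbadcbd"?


Comparing "aadaadddd" and "dbbbadcbd" position by position:
  Position 0: 'a' vs 'd' => differ
  Position 1: 'a' vs 'b' => differ
  Position 2: 'd' vs 'b' => differ
  Position 3: 'a' vs 'b' => differ
  Position 4: 'a' vs 'a' => same
  Position 5: 'd' vs 'd' => same
  Position 6: 'd' vs 'c' => differ
  Position 7: 'd' vs 'b' => differ
  Position 8: 'd' vs 'd' => same
Total differences (Hamming distance): 6

6


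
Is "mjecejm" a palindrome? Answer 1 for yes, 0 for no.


Input: mjecejm
Reversed: mjecejm
  Compare pos 0 ('m') with pos 6 ('m'): match
  Compare pos 1 ('j') with pos 5 ('j'): match
  Compare pos 2 ('e') with pos 4 ('e'): match
Result: palindrome

1


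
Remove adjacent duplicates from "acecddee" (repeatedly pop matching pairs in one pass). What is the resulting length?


Input: acecddee
Stack-based adjacent duplicate removal:
  Read 'a': push. Stack: a
  Read 'c': push. Stack: ac
  Read 'e': push. Stack: ace
  Read 'c': push. Stack: acec
  Read 'd': push. Stack: acecd
  Read 'd': matches stack top 'd' => pop. Stack: acec
  Read 'e': push. Stack: acece
  Read 'e': matches stack top 'e' => pop. Stack: acec
Final stack: "acec" (length 4)

4


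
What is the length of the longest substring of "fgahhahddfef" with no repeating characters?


Input: "fgahhahddfef"
Sliding window (track last position of each char):
  Position 0 ('f'): window [0,0] length 1 -- new best
  Position 1 ('g'): window [0,1] length 2 -- new best
  Position 2 ('a'): window [0,2] length 3 -- new best
  Position 3 ('h'): window [0,3] length 4 -- new best
  Position 4 ('h'): repeat (last at 3), move window start to 4
  Position 4 ('h'): window [4,4] length 1
  Position 5 ('a'): window [4,5] length 2
  Position 6 ('h'): repeat (last at 4), move window start to 5
  Position 6 ('h'): window [5,6] length 2
  Position 7 ('d'): window [5,7] length 3
  Position 8 ('d'): repeat (last at 7), move window start to 8
  Position 8 ('d'): window [8,8] length 1
  Position 9 ('f'): window [8,9] length 2
  Position 10 ('e'): window [8,10] length 3
  Position 11 ('f'): repeat (last at 9), move window start to 10
  Position 11 ('f'): window [10,11] length 2
Longest substring with no repeats: "fgah" with length 4

4


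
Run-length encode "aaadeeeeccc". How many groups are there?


Input: aaadeeeeccc
Scanning for consecutive runs:
  Group 1: 'a' x 3 (positions 0-2)
  Group 2: 'd' x 1 (positions 3-3)
  Group 3: 'e' x 4 (positions 4-7)
  Group 4: 'c' x 3 (positions 8-10)
Total groups: 4

4


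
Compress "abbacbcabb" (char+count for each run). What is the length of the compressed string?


Input: abbacbcabb
Runs:
  'a' x 1 => "a1"
  'b' x 2 => "b2"
  'a' x 1 => "a1"
  'c' x 1 => "c1"
  'b' x 1 => "b1"
  'c' x 1 => "c1"
  'a' x 1 => "a1"
  'b' x 2 => "b2"
Compressed: "a1b2a1c1b1c1a1b2"
Compressed length: 16

16


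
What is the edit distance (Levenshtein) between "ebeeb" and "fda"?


Computing edit distance: "ebeeb" -> "fda"
DP table:
           f    d    a
      0    1    2    3
  e   1    1    2    3
  b   2    2    2    3
  e   3    3    3    3
  e   4    4    4    4
  b   5    5    5    5
Edit distance = dp[5][3] = 5

5


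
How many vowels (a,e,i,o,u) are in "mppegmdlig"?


Input: mppegmdlig
Checking each character:
  'm' at position 0: consonant
  'p' at position 1: consonant
  'p' at position 2: consonant
  'e' at position 3: vowel (running total: 1)
  'g' at position 4: consonant
  'm' at position 5: consonant
  'd' at position 6: consonant
  'l' at position 7: consonant
  'i' at position 8: vowel (running total: 2)
  'g' at position 9: consonant
Total vowels: 2

2


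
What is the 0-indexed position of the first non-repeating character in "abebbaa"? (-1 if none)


Input: abebbaa
Character frequencies:
  'a': 3
  'b': 3
  'e': 1
Scanning left to right for freq == 1:
  Position 0 ('a'): freq=3, skip
  Position 1 ('b'): freq=3, skip
  Position 2 ('e'): unique! => answer = 2

2


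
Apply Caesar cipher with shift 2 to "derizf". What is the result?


Caesar cipher: shift "derizf" by 2
  'd' (pos 3) + 2 = pos 5 = 'f'
  'e' (pos 4) + 2 = pos 6 = 'g'
  'r' (pos 17) + 2 = pos 19 = 't'
  'i' (pos 8) + 2 = pos 10 = 'k'
  'z' (pos 25) + 2 = pos 1 = 'b'
  'f' (pos 5) + 2 = pos 7 = 'h'
Result: fgtkbh

fgtkbh


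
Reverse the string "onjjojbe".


Input: onjjojbe
Reading characters right to left:
  Position 7: 'e'
  Position 6: 'b'
  Position 5: 'j'
  Position 4: 'o'
  Position 3: 'j'
  Position 2: 'j'
  Position 1: 'n'
  Position 0: 'o'
Reversed: ebjojjno

ebjojjno


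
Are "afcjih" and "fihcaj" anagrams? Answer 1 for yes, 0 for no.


Strings: "afcjih", "fihcaj"
Sorted first:  acfhij
Sorted second: acfhij
Sorted forms match => anagrams

1


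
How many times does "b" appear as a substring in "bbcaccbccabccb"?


Searching for "b" in "bbcaccbccabccb"
Scanning each position:
  Position 0: "b" => MATCH
  Position 1: "b" => MATCH
  Position 2: "c" => no
  Position 3: "a" => no
  Position 4: "c" => no
  Position 5: "c" => no
  Position 6: "b" => MATCH
  Position 7: "c" => no
  Position 8: "c" => no
  Position 9: "a" => no
  Position 10: "b" => MATCH
  Position 11: "c" => no
  Position 12: "c" => no
  Position 13: "b" => MATCH
Total occurrences: 5

5


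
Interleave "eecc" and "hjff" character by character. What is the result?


Interleaving "eecc" and "hjff":
  Position 0: 'e' from first, 'h' from second => "eh"
  Position 1: 'e' from first, 'j' from second => "ej"
  Position 2: 'c' from first, 'f' from second => "cf"
  Position 3: 'c' from first, 'f' from second => "cf"
Result: ehejcfcf

ehejcfcf


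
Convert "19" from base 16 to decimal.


Input: "19" in base 16
Positional expansion:
  Digit '1' (value 1) x 16^1 = 16
  Digit '9' (value 9) x 16^0 = 9
Sum = 25

25


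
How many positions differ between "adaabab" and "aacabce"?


Comparing "adaabab" and "aacabce" position by position:
  Position 0: 'a' vs 'a' => same
  Position 1: 'd' vs 'a' => DIFFER
  Position 2: 'a' vs 'c' => DIFFER
  Position 3: 'a' vs 'a' => same
  Position 4: 'b' vs 'b' => same
  Position 5: 'a' vs 'c' => DIFFER
  Position 6: 'b' vs 'e' => DIFFER
Positions that differ: 4

4


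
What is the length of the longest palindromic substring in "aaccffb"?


Input: "aaccffb"
Checking substrings for palindromes:
  [0:2] "aa" (len 2) => palindrome
  [2:4] "cc" (len 2) => palindrome
  [4:6] "ff" (len 2) => palindrome
Longest palindromic substring: "aa" with length 2

2


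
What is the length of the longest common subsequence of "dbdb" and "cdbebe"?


LCS of "dbdb" and "cdbebe"
DP table:
           c    d    b    e    b    e
      0    0    0    0    0    0    0
  d   0    0    1    1    1    1    1
  b   0    0    1    2    2    2    2
  d   0    0    1    2    2    2    2
  b   0    0    1    2    2    3    3
LCS length = dp[4][6] = 3

3


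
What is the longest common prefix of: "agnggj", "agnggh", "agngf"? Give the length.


Words: agnggj, agnggh, agngf
  Position 0: all 'a' => match
  Position 1: all 'g' => match
  Position 2: all 'n' => match
  Position 3: all 'g' => match
  Position 4: ('g', 'g', 'f') => mismatch, stop
LCP = "agng" (length 4)

4


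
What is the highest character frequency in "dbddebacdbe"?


Input: dbddebacdbe
Character counts:
  'a': 1
  'b': 3
  'c': 1
  'd': 4
  'e': 2
Maximum frequency: 4

4


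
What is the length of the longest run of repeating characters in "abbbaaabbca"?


Input: "abbbaaabbca"
Scanning for longest run:
  Position 1 ('b'): new char, reset run to 1
  Position 2 ('b'): continues run of 'b', length=2
  Position 3 ('b'): continues run of 'b', length=3
  Position 4 ('a'): new char, reset run to 1
  Position 5 ('a'): continues run of 'a', length=2
  Position 6 ('a'): continues run of 'a', length=3
  Position 7 ('b'): new char, reset run to 1
  Position 8 ('b'): continues run of 'b', length=2
  Position 9 ('c'): new char, reset run to 1
  Position 10 ('a'): new char, reset run to 1
Longest run: 'b' with length 3

3


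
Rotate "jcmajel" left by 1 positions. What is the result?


Input: "jcmajel", rotate left by 1
First 1 characters: "j"
Remaining characters: "cmajel"
Concatenate remaining + first: "cmajel" + "j" = "cmajelj"

cmajelj


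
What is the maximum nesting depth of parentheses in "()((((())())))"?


Input: "()((((())())))"
Tracking depth:
  Position 0 '(': depth becomes 1
  Position 1 ')': depth becomes 0
  Position 2 '(': depth becomes 1
  Position 3 '(': depth becomes 2
  Position 4 '(': depth becomes 3
  Position 5 '(': depth becomes 4
  Position 6 '(': depth becomes 5
  Position 7 ')': depth becomes 4
  Position 8 ')': depth becomes 3
  Position 9 '(': depth becomes 4
  Position 10 ')': depth becomes 3
  Position 11 ')': depth becomes 2
  Position 12 ')': depth becomes 1
  Position 13 ')': depth becomes 0
Maximum depth reached: 5

5


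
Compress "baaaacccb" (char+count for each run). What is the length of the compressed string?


Input: baaaacccb
Runs:
  'b' x 1 => "b1"
  'a' x 4 => "a4"
  'c' x 3 => "c3"
  'b' x 1 => "b1"
Compressed: "b1a4c3b1"
Compressed length: 8

8


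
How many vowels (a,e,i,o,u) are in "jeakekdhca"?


Input: jeakekdhca
Checking each character:
  'j' at position 0: consonant
  'e' at position 1: vowel (running total: 1)
  'a' at position 2: vowel (running total: 2)
  'k' at position 3: consonant
  'e' at position 4: vowel (running total: 3)
  'k' at position 5: consonant
  'd' at position 6: consonant
  'h' at position 7: consonant
  'c' at position 8: consonant
  'a' at position 9: vowel (running total: 4)
Total vowels: 4

4


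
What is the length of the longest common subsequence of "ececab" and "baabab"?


LCS of "ececab" and "baabab"
DP table:
           b    a    a    b    a    b
      0    0    0    0    0    0    0
  e   0    0    0    0    0    0    0
  c   0    0    0    0    0    0    0
  e   0    0    0    0    0    0    0
  c   0    0    0    0    0    0    0
  a   0    0    1    1    1    1    1
  b   0    1    1    1    2    2    2
LCS length = dp[6][6] = 2

2


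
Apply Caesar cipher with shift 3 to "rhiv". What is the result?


Caesar cipher: shift "rhiv" by 3
  'r' (pos 17) + 3 = pos 20 = 'u'
  'h' (pos 7) + 3 = pos 10 = 'k'
  'i' (pos 8) + 3 = pos 11 = 'l'
  'v' (pos 21) + 3 = pos 24 = 'y'
Result: ukly

ukly


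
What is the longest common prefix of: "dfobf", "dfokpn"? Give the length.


Words: dfobf, dfokpn
  Position 0: all 'd' => match
  Position 1: all 'f' => match
  Position 2: all 'o' => match
  Position 3: ('b', 'k') => mismatch, stop
LCP = "dfo" (length 3)

3


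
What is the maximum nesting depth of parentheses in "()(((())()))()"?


Input: "()(((())()))()"
Tracking depth:
  Position 0 '(': depth becomes 1
  Position 1 ')': depth becomes 0
  Position 2 '(': depth becomes 1
  Position 3 '(': depth becomes 2
  Position 4 '(': depth becomes 3
  Position 5 '(': depth becomes 4
  Position 6 ')': depth becomes 3
  Position 7 ')': depth becomes 2
  Position 8 '(': depth becomes 3
  Position 9 ')': depth becomes 2
  Position 10 ')': depth becomes 1
  Position 11 ')': depth becomes 0
  Position 12 '(': depth becomes 1
  Position 13 ')': depth becomes 0
Maximum depth reached: 4

4


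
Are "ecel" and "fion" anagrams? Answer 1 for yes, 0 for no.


Strings: "ecel", "fion"
Sorted first:  ceel
Sorted second: fino
Differ at position 0: 'c' vs 'f' => not anagrams

0


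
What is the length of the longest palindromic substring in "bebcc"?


Input: "bebcc"
Checking substrings for palindromes:
  [0:3] "beb" (len 3) => palindrome
  [3:5] "cc" (len 2) => palindrome
Longest palindromic substring: "beb" with length 3

3


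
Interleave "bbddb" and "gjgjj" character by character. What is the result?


Interleaving "bbddb" and "gjgjj":
  Position 0: 'b' from first, 'g' from second => "bg"
  Position 1: 'b' from first, 'j' from second => "bj"
  Position 2: 'd' from first, 'g' from second => "dg"
  Position 3: 'd' from first, 'j' from second => "dj"
  Position 4: 'b' from first, 'j' from second => "bj"
Result: bgbjdgdjbj

bgbjdgdjbj


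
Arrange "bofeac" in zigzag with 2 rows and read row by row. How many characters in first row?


Zigzag "bofeac" into 2 rows:
Placing characters:
  'b' => row 0
  'o' => row 1
  'f' => row 0
  'e' => row 1
  'a' => row 0
  'c' => row 1
Rows:
  Row 0: "bfa"
  Row 1: "oec"
First row length: 3

3


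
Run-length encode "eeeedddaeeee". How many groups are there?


Input: eeeedddaeeee
Scanning for consecutive runs:
  Group 1: 'e' x 4 (positions 0-3)
  Group 2: 'd' x 3 (positions 4-6)
  Group 3: 'a' x 1 (positions 7-7)
  Group 4: 'e' x 4 (positions 8-11)
Total groups: 4

4


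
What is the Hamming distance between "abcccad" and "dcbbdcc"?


Comparing "abcccad" and "dcbbdcc" position by position:
  Position 0: 'a' vs 'd' => differ
  Position 1: 'b' vs 'c' => differ
  Position 2: 'c' vs 'b' => differ
  Position 3: 'c' vs 'b' => differ
  Position 4: 'c' vs 'd' => differ
  Position 5: 'a' vs 'c' => differ
  Position 6: 'd' vs 'c' => differ
Total differences (Hamming distance): 7

7


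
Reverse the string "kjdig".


Input: kjdig
Reading characters right to left:
  Position 4: 'g'
  Position 3: 'i'
  Position 2: 'd'
  Position 1: 'j'
  Position 0: 'k'
Reversed: gidjk

gidjk


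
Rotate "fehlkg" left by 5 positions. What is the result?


Input: "fehlkg", rotate left by 5
First 5 characters: "fehlk"
Remaining characters: "g"
Concatenate remaining + first: "g" + "fehlk" = "gfehlk"

gfehlk


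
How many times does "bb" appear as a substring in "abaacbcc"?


Searching for "bb" in "abaacbcc"
Scanning each position:
  Position 0: "ab" => no
  Position 1: "ba" => no
  Position 2: "aa" => no
  Position 3: "ac" => no
  Position 4: "cb" => no
  Position 5: "bc" => no
  Position 6: "cc" => no
Total occurrences: 0

0


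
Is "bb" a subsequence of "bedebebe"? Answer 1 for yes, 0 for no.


Check if "bb" is a subsequence of "bedebebe"
Greedy scan:
  Position 0 ('b'): matches sub[0] = 'b'
  Position 1 ('e'): no match needed
  Position 2 ('d'): no match needed
  Position 3 ('e'): no match needed
  Position 4 ('b'): matches sub[1] = 'b'
  Position 5 ('e'): no match needed
  Position 6 ('b'): no match needed
  Position 7 ('e'): no match needed
All 2 characters matched => is a subsequence

1


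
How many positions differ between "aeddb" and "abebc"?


Comparing "aeddb" and "abebc" position by position:
  Position 0: 'a' vs 'a' => same
  Position 1: 'e' vs 'b' => DIFFER
  Position 2: 'd' vs 'e' => DIFFER
  Position 3: 'd' vs 'b' => DIFFER
  Position 4: 'b' vs 'c' => DIFFER
Positions that differ: 4

4


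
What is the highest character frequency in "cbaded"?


Input: cbaded
Character counts:
  'a': 1
  'b': 1
  'c': 1
  'd': 2
  'e': 1
Maximum frequency: 2

2


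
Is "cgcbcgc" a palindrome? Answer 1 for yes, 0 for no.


Input: cgcbcgc
Reversed: cgcbcgc
  Compare pos 0 ('c') with pos 6 ('c'): match
  Compare pos 1 ('g') with pos 5 ('g'): match
  Compare pos 2 ('c') with pos 4 ('c'): match
Result: palindrome

1


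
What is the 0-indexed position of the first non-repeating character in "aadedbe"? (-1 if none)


Input: aadedbe
Character frequencies:
  'a': 2
  'b': 1
  'd': 2
  'e': 2
Scanning left to right for freq == 1:
  Position 0 ('a'): freq=2, skip
  Position 1 ('a'): freq=2, skip
  Position 2 ('d'): freq=2, skip
  Position 3 ('e'): freq=2, skip
  Position 4 ('d'): freq=2, skip
  Position 5 ('b'): unique! => answer = 5

5


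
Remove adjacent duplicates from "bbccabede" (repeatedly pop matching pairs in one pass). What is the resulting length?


Input: bbccabede
Stack-based adjacent duplicate removal:
  Read 'b': push. Stack: b
  Read 'b': matches stack top 'b' => pop. Stack: (empty)
  Read 'c': push. Stack: c
  Read 'c': matches stack top 'c' => pop. Stack: (empty)
  Read 'a': push. Stack: a
  Read 'b': push. Stack: ab
  Read 'e': push. Stack: abe
  Read 'd': push. Stack: abed
  Read 'e': push. Stack: abede
Final stack: "abede" (length 5)

5
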